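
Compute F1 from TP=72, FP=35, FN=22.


Precision = 72/107 = 0.6729
Recall = 72/94 = 0.766
F1 = 2·P·R/(P+R) = 2·TP/(2·TP+FP+FN) = 144/(144+35+22) = 144/201 = 0.7164

0.7164


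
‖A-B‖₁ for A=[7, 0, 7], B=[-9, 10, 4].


d = |7+ 9| + |0-10| + |7-4|
  = 16 + 10 + 3
  = 29

29


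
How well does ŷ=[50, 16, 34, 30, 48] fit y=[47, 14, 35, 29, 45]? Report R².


ȳ = 34
SS_res = Σ(y-ŷ)² = 24
SS_tot = Σ(y-ȳ)² = 716
R² = 1 - SS_res/SS_tot = 1 - 0.0335 = 0.9665

0.9665


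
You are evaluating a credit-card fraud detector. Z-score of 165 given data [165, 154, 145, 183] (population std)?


μ = 161.75, σ = 14.1664
z = (165 - 161.75)/14.1664 = 0.2294

0.2294


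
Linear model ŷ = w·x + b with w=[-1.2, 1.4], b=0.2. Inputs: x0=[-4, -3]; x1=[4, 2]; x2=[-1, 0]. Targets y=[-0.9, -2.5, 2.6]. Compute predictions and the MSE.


ŷ0 = (-1.2)·(-4) + (1.4)·(-3) + 0.2 = 0.8
ŷ1 = (-1.2)·(4) + (1.4)·(2) + 0.2 = -1.8
ŷ2 = (-1.2)·(-1) + (1.4)·(0) + 0.2 = 1.4
errors² = [2.89, 0.49, 1.44]
MSE = 4.8200/3 = 1.6067

1.6067


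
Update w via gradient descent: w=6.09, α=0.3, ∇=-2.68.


w_new = w - α·∇
= 6.09 - 0.3·-2.68
= 6.09 + 0.804
= 6.894

6.894


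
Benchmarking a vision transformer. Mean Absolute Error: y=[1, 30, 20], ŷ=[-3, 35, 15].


Absolute errors: |1+ 3|=4, |30-35|=5, |20-15|=5
Sum = 14
MAE = 14/3 = 14/3

14/3


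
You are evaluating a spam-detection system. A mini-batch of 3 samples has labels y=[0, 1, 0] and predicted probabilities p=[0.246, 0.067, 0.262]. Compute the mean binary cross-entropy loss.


L[0] = -ln(1-0.246) = -ln(0.754) = 0.2824
L[1] = -ln(0.067) = 2.7031
L[2] = -ln(1-0.262) = -ln(0.738) = 0.3038
mean = (0.2824 + 2.7031 + 0.3038)/3 = 1.0964

1.0964


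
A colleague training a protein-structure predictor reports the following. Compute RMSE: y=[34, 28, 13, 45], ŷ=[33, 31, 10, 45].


MSE = 19/4 = 4.75
RMSE = √(19/4) = 2.1794

2.1794


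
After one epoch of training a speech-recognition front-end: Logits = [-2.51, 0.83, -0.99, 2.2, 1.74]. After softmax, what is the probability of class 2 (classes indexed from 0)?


Exponentials: e^-2.51=0.0813, e^0.83=2.2933, e^-0.99=0.3716, e^2.2=9.025, e^1.74=5.6973
Sum = 17.4685
Softmax = [0.0047, 0.1313, 0.0213, 0.5166, 0.3261]
p[2] = 0.3716/17.4685 = 0.0213

0.0213


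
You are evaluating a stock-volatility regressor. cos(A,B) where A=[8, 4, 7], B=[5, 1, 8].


A·B = 8·5 + 4·1 + 7·8 = 100
‖A‖ = √129 = 11.3578, ‖B‖ = √90 = 9.4868
cos = 100/(√129·√90) = 100/√11610 = 0.9281

0.9281


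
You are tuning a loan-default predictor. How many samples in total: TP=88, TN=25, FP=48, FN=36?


Total = TP + TN + FP + FN
= 88 + 25 + 48 + 36
= 197
(Predicted positive: 136, predicted negative: 61)

197


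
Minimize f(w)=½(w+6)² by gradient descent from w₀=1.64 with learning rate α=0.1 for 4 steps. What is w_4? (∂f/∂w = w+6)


step 1: grad = 1.64+6 = 7.64; w = 1.64 - 0.1·(7.64) = 0.876
step 2: grad = 0.876+6 = 6.876; w = 0.876 - 0.1·(6.876) = 0.1884
step 3: grad = 0.1884+6 = 6.1884; w = 0.1884 - 0.1·(6.1884) = -0.43044
step 4: grad = -0.43044+6 = 5.56956; w = -0.43044 - 0.1·(5.56956) = -0.987396

-0.987396


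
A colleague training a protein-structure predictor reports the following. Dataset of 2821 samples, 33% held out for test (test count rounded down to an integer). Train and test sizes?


Test = ⌊2821·33/100⌋ = 930
Train = 2821 - 930 = 1891

Train: 1891, Test: 930


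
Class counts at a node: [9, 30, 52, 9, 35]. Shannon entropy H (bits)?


Probabilities: [9/135, 30/135, 52/135, 9/135, 35/135] ≈ [0.0667, 0.2222, 0.3852, 0.0667, 0.2593]
H = -((9/135)·log₂(9/135) + (30/135)·log₂(30/135) + (52/135)·log₂(52/135) + (9/135)·log₂(9/135) + (35/135)·log₂(35/135))
  = 2.0382 bits

2.0382 bits


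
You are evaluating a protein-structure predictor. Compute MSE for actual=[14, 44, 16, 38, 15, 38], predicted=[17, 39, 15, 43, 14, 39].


Squared errors: (14-17)²=9, (44-39)²=25, (16-15)²=1, (38-43)²=25, (15-14)²=1, (38-39)²=1
Sum = 62
MSE = 62/6 = 31/3

31/3


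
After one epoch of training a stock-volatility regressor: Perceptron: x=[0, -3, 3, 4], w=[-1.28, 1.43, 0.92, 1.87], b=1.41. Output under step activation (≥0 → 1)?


z = (0)·(-1.28) + (-3)·(1.43) + (3)·(0.92) + (4)·(1.87) + 1.41
  = 7.36
step(z) = 1 (z≥0)

1


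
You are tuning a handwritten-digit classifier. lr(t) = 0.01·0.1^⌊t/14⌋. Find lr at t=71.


n_drops = ⌊71/14⌋ = 5
lr = 0.01·0.1^5 = 0.01·0.00001 = 0.0000001

0.0000001


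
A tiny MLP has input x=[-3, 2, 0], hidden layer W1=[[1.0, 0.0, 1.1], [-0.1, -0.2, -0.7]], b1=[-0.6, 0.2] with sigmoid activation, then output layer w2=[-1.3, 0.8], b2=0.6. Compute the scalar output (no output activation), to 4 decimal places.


z1[0] = (1.0)·(-3) + (0.0)·(2) + (1.1)·(0) - 0.6 = -3.6
z1[1] = (-0.1)·(-3) + (-0.2)·(2) + (-0.7)·(0) + 0.2 = 0.1
h = sigmoid(z1) = [0.0266, 0.525]
output = (-1.3)·(0.0266) + (0.8)·(0.525) + 0.6 = 0.9854

0.9854


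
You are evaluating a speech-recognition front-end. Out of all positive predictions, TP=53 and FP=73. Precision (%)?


Precision = TP/(TP+FP)
= 53/(53+73)
= 53/126 = 42.06%

42.06%


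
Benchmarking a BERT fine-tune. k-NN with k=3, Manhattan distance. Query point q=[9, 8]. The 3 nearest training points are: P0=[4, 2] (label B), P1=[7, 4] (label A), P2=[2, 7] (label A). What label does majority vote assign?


d(q,P0) = 11  (label B)
d(q,P1) = 6  (label A)
d(q,P2) = 8  (label A)
Votes: A=2, B=1
Majority → A

A


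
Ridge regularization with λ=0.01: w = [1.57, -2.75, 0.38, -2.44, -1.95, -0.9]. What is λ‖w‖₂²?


‖w‖₂² = (1.57)² + (-2.75)² + (0.38)² + (-2.44)² + (-1.95)² + (-0.9)²
     = 2.4649 + 7.5625 + 0.1444 + 5.9536 + 3.8025 + 0.81
     = 20.7379
λ·‖w‖₂² = 0.01·20.7379 = 0.207379

0.207379


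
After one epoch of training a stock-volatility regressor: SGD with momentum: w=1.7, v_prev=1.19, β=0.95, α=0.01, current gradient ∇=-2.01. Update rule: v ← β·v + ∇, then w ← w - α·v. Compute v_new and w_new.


v_new = 0.95·1.19 - 2.01 = 1.1305 - 2.01 = -0.8795
w_new = 1.7 - 0.01·-0.8795 = 1.7 + 0.008795 = 1.708795

v_new=-0.8795, w_new=1.708795


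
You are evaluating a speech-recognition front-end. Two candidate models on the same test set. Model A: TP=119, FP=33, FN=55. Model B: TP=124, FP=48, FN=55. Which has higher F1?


Model A: P=119/152=0.7829, R=119/174=0.6839, F1=2PR/(P+R)=2TP/(2TP+FP+FN)=238/326=0.7301
Model B: P=124/172=0.7209, R=124/179=0.6927, F1=2PR/(P+R)=2TP/(2TP+FP+FN)=248/351=0.7066
0.7301 > 0.7066 → Model A

Model A


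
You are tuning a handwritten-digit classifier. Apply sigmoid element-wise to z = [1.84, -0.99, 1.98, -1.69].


σ(1.84) = 1/(1+e^-1.84) = 0.8629
σ(-0.99) = 1/(1+e^0.99) = 0.2709
σ(1.98) = 1/(1+e^-1.98) = 0.8787
σ(-1.69) = 1/(1+e^1.69) = 0.1558
result = [0.8629, 0.2709, 0.8787, 0.1558]

[0.8629, 0.2709, 0.8787, 0.1558]


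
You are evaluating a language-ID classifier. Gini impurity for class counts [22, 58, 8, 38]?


Probabilities: [22/126, 58/126, 8/126, 38/126] ≈ [0.1746, 0.4603, 0.0635, 0.3016]
Σpᵢ² = (484 + 3364 + 64 + 1444)/126² = 5356/15876
Gini = 1 - Σpᵢ² = 1 - 5356/15876 = 0.6626

0.6626


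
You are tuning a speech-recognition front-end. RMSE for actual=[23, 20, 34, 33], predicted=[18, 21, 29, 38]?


MSE = 76/4 = 19
RMSE = √(76/4) = 4.3589

4.3589


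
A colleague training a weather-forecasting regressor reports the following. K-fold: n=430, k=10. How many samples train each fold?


Fold size = 430/10 = 43
Training per fold = 430 - 43 = 387

387


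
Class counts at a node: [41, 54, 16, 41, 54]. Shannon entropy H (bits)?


Probabilities: [41/206, 54/206, 16/206, 41/206, 54/206] ≈ [0.199, 0.2621, 0.0777, 0.199, 0.2621]
H = -((41/206)·log₂(41/206) + (54/206)·log₂(54/206) + (16/206)·log₂(16/206) + (41/206)·log₂(41/206) + (54/206)·log₂(54/206))
  = 2.2261 bits

2.2261 bits


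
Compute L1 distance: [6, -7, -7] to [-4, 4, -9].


d = |6+ 4| + |-7-4| + |-7+ 9|
  = 10 + 11 + 2
  = 23

23


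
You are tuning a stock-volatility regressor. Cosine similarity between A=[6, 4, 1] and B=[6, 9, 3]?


A·B = 6·6 + 4·9 + 1·3 = 75
‖A‖ = √53 = 7.2801, ‖B‖ = √126 = 11.225
cos = 75/(√53·√126) = 75/√6678 = 0.9178

0.9178


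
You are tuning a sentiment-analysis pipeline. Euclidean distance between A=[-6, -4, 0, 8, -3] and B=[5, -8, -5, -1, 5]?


d = √((-6-5)² + (-4+ 8)² + (0+ 5)² + (8+ 1)² + (-3-5)²)
  = √(121 + 16 + 25 + 81 + 64)
  = √307 = 17.5214

17.5214


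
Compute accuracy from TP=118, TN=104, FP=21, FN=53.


Accuracy = (TP+TN)/(TP+TN+FP+FN)
= (118+104)/(296)
= 222/296 = 75.0%

75.0%


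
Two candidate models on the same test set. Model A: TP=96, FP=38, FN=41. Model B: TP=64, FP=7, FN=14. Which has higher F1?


Model A: P=96/134=0.7164, R=96/137=0.7007, F1=2PR/(P+R)=2TP/(2TP+FP+FN)=192/271=0.7085
Model B: P=64/71=0.9014, R=64/78=0.8205, F1=2PR/(P+R)=2TP/(2TP+FP+FN)=128/149=0.8591
0.7085 < 0.8591 → Model B

Model B


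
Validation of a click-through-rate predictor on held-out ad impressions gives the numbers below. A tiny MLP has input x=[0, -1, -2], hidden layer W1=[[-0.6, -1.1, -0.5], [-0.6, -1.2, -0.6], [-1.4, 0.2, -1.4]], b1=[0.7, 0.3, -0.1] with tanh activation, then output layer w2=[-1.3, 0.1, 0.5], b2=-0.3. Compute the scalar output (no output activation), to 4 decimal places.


z1[0] = (-0.6)·(0) + (-1.1)·(-1) + (-0.5)·(-2) + 0.7 = 2.8
z1[1] = (-0.6)·(0) + (-1.2)·(-1) + (-0.6)·(-2) + 0.3 = 2.7
z1[2] = (-1.4)·(0) + (0.2)·(-1) + (-1.4)·(-2) - 0.1 = 2.5
h = tanh(z1) = [0.9926, 0.991, 0.9866]
output = (-1.3)·(0.9926) + (0.1)·(0.991) + (0.5)·(0.9866) - 0.3 = -0.998

-0.998


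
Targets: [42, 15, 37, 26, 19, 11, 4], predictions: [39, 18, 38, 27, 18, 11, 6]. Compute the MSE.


Squared errors: (42-39)²=9, (15-18)²=9, (37-38)²=1, (26-27)²=1, (19-18)²=1, (11-11)²=0, (4-6)²=4
Sum = 25
MSE = 25/7 = 25/7

25/7


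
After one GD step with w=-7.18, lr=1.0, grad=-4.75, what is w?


w_new = w - α·∇
= -7.18 - 1.0·-4.75
= -7.18 + 4.75
= -2.43

-2.43


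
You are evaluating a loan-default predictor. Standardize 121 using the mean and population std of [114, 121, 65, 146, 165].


μ = 122.2, σ = 33.8786
z = (121 - 122.2)/33.8786 = -0.0354

-0.0354


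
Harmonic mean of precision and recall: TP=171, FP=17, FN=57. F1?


Precision = 171/188 = 0.9096
Recall = 171/228 = 0.75
F1 = 2·P·R/(P+R) = 2·TP/(2·TP+FP+FN) = 342/(342+17+57) = 342/416 = 0.8221

0.8221


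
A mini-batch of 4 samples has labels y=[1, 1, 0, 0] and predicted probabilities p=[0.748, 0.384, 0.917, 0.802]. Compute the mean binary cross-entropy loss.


L[0] = -ln(0.748) = 0.2904
L[1] = -ln(0.384) = 0.9571
L[2] = -ln(1-0.917) = -ln(0.083) = 2.4889
L[3] = -ln(1-0.802) = -ln(0.198) = 1.6195
mean = (0.2904 + 0.9571 + 2.4889 + 1.6195)/4 = 1.339

1.339


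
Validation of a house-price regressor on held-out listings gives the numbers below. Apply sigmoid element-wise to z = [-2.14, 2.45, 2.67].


σ(-2.14) = 1/(1+e^2.14) = 0.1053
σ(2.45) = 1/(1+e^-2.45) = 0.9206
σ(2.67) = 1/(1+e^-2.67) = 0.9352
result = [0.1053, 0.9206, 0.9352]

[0.1053, 0.9206, 0.9352]


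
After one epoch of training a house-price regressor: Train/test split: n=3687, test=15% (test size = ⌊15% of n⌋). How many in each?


Test = ⌊3687·15/100⌋ = 553
Train = 3687 - 553 = 3134

Train: 3134, Test: 553


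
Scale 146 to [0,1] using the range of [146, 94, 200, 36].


min=36, max=200
(146-36)/(200-36) = 110/164 = 0.6707

0.6707


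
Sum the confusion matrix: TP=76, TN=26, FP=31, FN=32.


Total = TP + TN + FP + FN
= 76 + 26 + 31 + 32
= 165
(Predicted positive: 107, predicted negative: 58)

165


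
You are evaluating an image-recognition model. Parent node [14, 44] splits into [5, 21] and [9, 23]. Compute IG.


Parent = [14, 44], H_parent = 0.7973
H_left = 0.7063 (n=26), H_right = 0.8571 (n=32)
H_children = (26/58)·0.7063 + (32/58)·0.8571 = 0.7895
IG = 0.7973 - 0.7895 = 0.0078

0.0078


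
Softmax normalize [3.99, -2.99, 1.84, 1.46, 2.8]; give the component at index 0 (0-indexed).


Exponentials: e^3.99=54.0549, e^-2.99=0.0503, e^1.84=6.2965, e^1.46=4.306, e^2.8=16.4446
Sum = 81.1523
Softmax = [0.6661, 0.0006, 0.0776, 0.0531, 0.2026]
p[0] = 54.0549/81.1523 = 0.6661

0.6661


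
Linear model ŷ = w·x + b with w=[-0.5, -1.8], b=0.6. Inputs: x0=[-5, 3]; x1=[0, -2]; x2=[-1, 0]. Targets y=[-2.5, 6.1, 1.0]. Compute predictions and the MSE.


ŷ0 = (-0.5)·(-5) + (-1.8)·(3) + 0.6 = -2.3
ŷ1 = (-0.5)·(0) + (-1.8)·(-2) + 0.6 = 4.2
ŷ2 = (-0.5)·(-1) + (-1.8)·(0) + 0.6 = 1.1
errors² = [0.04, 3.61, 0.01]
MSE = 3.6600/3 = 1.22

1.22


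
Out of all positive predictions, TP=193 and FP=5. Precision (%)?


Precision = TP/(TP+FP)
= 193/(193+5)
= 193/198 = 97.47%

97.47%


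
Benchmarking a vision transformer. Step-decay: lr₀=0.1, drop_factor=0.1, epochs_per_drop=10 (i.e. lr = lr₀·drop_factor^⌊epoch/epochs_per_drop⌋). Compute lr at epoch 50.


n_drops = ⌊50/10⌋ = 5
lr = 0.1·0.1^5 = 0.1·0.00001 = 0.000001

0.000001


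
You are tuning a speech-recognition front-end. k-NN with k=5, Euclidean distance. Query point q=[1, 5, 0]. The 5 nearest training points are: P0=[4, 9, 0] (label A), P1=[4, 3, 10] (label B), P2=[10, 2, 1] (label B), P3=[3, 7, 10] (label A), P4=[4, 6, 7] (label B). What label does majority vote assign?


d(q,P0) = 5.0  (label A)
d(q,P1) = 10.6301  (label B)
d(q,P2) = 9.5394  (label B)
d(q,P3) = 10.3923  (label A)
d(q,P4) = 7.6811  (label B)
Votes: A=2, B=3
Majority → B

B


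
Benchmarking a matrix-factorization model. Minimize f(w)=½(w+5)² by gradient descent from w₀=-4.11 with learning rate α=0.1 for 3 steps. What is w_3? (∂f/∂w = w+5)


step 1: grad = -4.11+5 = 0.89; w = -4.11 - 0.1·(0.89) = -4.199
step 2: grad = -4.199+5 = 0.801; w = -4.199 - 0.1·(0.801) = -4.2791
step 3: grad = -4.2791+5 = 0.7209; w = -4.2791 - 0.1·(0.7209) = -4.35119

-4.35119


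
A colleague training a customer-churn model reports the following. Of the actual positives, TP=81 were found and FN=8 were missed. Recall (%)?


Recall = TP/(TP+FN)
= 81/(81+8)
= 81/89 = 91.01%

91.01%


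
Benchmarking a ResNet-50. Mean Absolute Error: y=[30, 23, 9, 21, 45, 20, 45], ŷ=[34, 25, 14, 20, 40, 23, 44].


Absolute errors: |30-34|=4, |23-25|=2, |9-14|=5, |21-20|=1, |45-40|=5, |20-23|=3, |45-44|=1
Sum = 21
MAE = 21/7 = 3

3


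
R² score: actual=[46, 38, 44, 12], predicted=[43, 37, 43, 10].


ȳ = 35
SS_res = Σ(y-ŷ)² = 15
SS_tot = Σ(y-ȳ)² = 740
R² = 1 - SS_res/SS_tot = 1 - 0.0203 = 0.9797

0.9797


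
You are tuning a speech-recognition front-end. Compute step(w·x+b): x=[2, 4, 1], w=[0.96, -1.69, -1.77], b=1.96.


z = (2)·(0.96) + (4)·(-1.69) + (1)·(-1.77) + 1.96
  = -4.65
step(z) = 0 (z<0)

0


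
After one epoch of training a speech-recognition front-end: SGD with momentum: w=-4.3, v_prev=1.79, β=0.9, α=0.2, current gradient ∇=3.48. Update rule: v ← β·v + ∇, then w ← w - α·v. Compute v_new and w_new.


v_new = 0.9·1.79 + 3.48 = 1.611 + 3.48 = 5.091
w_new = -4.3 - 0.2·5.091 = -4.3 - 1.0182 = -5.3182

v_new=5.091, w_new=-5.3182


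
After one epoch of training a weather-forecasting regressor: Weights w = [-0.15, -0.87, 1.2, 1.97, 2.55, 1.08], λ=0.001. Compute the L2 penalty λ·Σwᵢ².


‖w‖₂² = (-0.15)² + (-0.87)² + (1.2)² + (1.97)² + (2.55)² + (1.08)²
     = 0.0225 + 0.7569 + 1.44 + 3.8809 + 6.5025 + 1.1664
     = 13.7692
λ·‖w‖₂² = 0.001·13.7692 = 0.013769

0.013769


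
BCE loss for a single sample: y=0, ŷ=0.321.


BCE = -[y·ln(p) + (1-y)·ln(1-p)]
= -0 - 1·ln(1-0.321)
= -ln(0.679) = 0.3871

0.3871


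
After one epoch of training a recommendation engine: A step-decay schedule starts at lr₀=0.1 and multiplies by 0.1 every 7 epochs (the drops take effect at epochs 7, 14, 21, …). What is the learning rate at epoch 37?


n_drops = ⌊37/7⌋ = 5
lr = 0.1·0.1^5 = 0.1·0.00001 = 0.000001

0.000001


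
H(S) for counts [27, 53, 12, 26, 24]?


Probabilities: [27/142, 53/142, 12/142, 26/142, 24/142] ≈ [0.1901, 0.3732, 0.0845, 0.1831, 0.169]
H = -((27/142)·log₂(27/142) + (53/142)·log₂(53/142) + (12/142)·log₂(12/142) + (26/142)·log₂(26/142) + (24/142)·log₂(24/142))
  = 2.1692 bits

2.1692 bits


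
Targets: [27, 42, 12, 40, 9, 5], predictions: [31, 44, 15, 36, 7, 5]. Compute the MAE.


Absolute errors: |27-31|=4, |42-44|=2, |12-15|=3, |40-36|=4, |9-7|=2, |5-5|=0
Sum = 15
MAE = 15/6 = 5/2

5/2


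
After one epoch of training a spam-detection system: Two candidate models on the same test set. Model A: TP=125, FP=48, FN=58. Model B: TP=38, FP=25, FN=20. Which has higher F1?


Model A: P=125/173=0.7225, R=125/183=0.6831, F1=2PR/(P+R)=2TP/(2TP+FP+FN)=250/356=0.7022
Model B: P=38/63=0.6032, R=38/58=0.6552, F1=2PR/(P+R)=2TP/(2TP+FP+FN)=76/121=0.6281
0.7022 > 0.6281 → Model A

Model A


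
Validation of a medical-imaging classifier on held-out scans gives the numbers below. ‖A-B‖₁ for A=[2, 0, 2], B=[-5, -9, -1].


d = |2+ 5| + |0+ 9| + |2+ 1|
  = 7 + 9 + 3
  = 19

19


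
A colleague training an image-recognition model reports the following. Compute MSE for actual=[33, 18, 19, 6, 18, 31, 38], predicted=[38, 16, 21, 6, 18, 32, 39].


Squared errors: (33-38)²=25, (18-16)²=4, (19-21)²=4, (6-6)²=0, (18-18)²=0, (31-32)²=1, (38-39)²=1
Sum = 35
MSE = 35/7 = 5

5


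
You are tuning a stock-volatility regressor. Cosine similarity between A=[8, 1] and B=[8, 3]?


A·B = 8·8 + 1·3 = 67
‖A‖ = √65 = 8.0623, ‖B‖ = √73 = 8.544
cos = 67/(√65·√73) = 67/√4745 = 0.9727

0.9727


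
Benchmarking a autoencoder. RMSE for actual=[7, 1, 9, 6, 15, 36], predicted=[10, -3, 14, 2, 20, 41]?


MSE = 116/6 = 19.3333
RMSE = √(116/6) = 4.397

4.397


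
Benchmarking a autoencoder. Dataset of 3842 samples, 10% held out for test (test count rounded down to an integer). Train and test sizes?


Test = ⌊3842·10/100⌋ = 384
Train = 3842 - 384 = 3458

Train: 3458, Test: 384


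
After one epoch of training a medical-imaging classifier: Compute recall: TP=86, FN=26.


Recall = TP/(TP+FN)
= 86/(86+26)
= 86/112 = 76.79%

76.79%


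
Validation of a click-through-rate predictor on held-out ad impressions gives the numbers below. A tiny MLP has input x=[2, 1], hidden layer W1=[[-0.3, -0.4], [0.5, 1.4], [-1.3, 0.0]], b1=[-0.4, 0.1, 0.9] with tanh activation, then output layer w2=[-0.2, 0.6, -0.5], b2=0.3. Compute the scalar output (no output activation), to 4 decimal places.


z1[0] = (-0.3)·(2) + (-0.4)·(1) - 0.4 = -1.4
z1[1] = (0.5)·(2) + (1.4)·(1) + 0.1 = 2.5
z1[2] = (-1.3)·(2) + (0.0)·(1) + 0.9 = -1.7
h = tanh(z1) = [-0.8854, 0.9866, -0.9354]
output = (-0.2)·(-0.8854) + (0.6)·(0.9866) + (-0.5)·(-0.9354) + 0.3 = 1.5367

1.5367


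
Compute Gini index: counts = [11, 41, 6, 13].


Probabilities: [11/71, 41/71, 6/71, 13/71] ≈ [0.1549, 0.5775, 0.0845, 0.1831]
Σpᵢ² = (121 + 1681 + 36 + 169)/71² = 2007/5041
Gini = 1 - Σpᵢ² = 1 - 2007/5041 = 0.6019

0.6019


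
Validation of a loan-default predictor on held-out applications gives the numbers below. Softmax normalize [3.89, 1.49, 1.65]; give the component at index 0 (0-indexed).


Exponentials: e^3.89=48.9109, e^1.49=4.4371, e^1.65=5.207
Sum = 58.555
Softmax = [0.8353, 0.0758, 0.0889]
p[0] = 48.9109/58.555 = 0.8353

0.8353


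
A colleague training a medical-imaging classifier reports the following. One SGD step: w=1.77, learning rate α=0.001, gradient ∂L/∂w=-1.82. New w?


w_new = w - α·∇
= 1.77 - 0.001·-1.82
= 1.77 + 0.00182
= 1.77182

1.77182


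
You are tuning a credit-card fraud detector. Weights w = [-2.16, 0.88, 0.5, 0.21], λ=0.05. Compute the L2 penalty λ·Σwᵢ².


‖w‖₂² = (-2.16)² + (0.88)² + (0.5)² + (0.21)²
     = 4.6656 + 0.7744 + 0.25 + 0.0441
     = 5.7341
λ·‖w‖₂² = 0.05·5.7341 = 0.286705

0.286705


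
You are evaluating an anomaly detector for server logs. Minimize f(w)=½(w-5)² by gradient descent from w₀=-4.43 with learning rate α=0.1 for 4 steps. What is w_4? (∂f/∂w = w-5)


step 1: grad = -4.43-5 = -9.43; w = -4.43 - 0.1·(-9.43) = -3.487
step 2: grad = -3.487-5 = -8.487; w = -3.487 - 0.1·(-8.487) = -2.6383
step 3: grad = -2.6383-5 = -7.6383; w = -2.6383 - 0.1·(-7.6383) = -1.87447
step 4: grad = -1.87447-5 = -6.87447; w = -1.87447 - 0.1·(-6.87447) = -1.187023

-1.187023


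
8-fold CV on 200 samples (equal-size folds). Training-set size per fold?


Fold size = 200/8 = 25
Training per fold = 200 - 25 = 175

175


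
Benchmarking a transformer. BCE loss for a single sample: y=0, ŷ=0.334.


BCE = -[y·ln(p) + (1-y)·ln(1-p)]
= -0 - 1·ln(1-0.334)
= -ln(0.666) = 0.4065

0.4065


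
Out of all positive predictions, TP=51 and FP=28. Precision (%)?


Precision = TP/(TP+FP)
= 51/(51+28)
= 51/79 = 64.56%

64.56%


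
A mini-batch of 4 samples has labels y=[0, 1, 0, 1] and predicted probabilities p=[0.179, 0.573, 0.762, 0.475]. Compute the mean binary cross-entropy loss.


L[0] = -ln(1-0.179) = -ln(0.821) = 0.1972
L[1] = -ln(0.573) = 0.5569
L[2] = -ln(1-0.762) = -ln(0.238) = 1.4355
L[3] = -ln(0.475) = 0.7444
mean = (0.1972 + 0.5569 + 1.4355 + 0.7444)/4 = 0.7335

0.7335


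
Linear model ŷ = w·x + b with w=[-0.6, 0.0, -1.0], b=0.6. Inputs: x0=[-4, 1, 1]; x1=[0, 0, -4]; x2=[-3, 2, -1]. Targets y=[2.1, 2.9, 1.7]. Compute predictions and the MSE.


ŷ0 = (-0.6)·(-4) + (0.0)·(1) + (-1.0)·(1) + 0.6 = 2.0
ŷ1 = (-0.6)·(0) + (0.0)·(0) + (-1.0)·(-4) + 0.6 = 4.6
ŷ2 = (-0.6)·(-3) + (0.0)·(2) + (-1.0)·(-1) + 0.6 = 3.4
errors² = [0.01, 2.89, 2.89]
MSE = 5.7900/3 = 1.93

1.93


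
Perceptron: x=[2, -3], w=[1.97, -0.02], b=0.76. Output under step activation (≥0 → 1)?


z = (2)·(1.97) + (-3)·(-0.02) + 0.76
  = 4.76
step(z) = 1 (z≥0)

1


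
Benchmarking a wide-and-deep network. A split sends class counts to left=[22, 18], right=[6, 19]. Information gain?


Parent = [28, 37], H_parent = 0.9861
H_left = 0.9928 (n=40), H_right = 0.795 (n=25)
H_children = (40/65)·0.9928 + (25/65)·0.795 = 0.9167
IG = 0.9861 - 0.9167 = 0.0694

0.0694


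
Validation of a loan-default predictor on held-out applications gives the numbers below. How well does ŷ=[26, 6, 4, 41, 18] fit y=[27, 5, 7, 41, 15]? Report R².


ȳ = 19
SS_res = Σ(y-ŷ)² = 20
SS_tot = Σ(y-ȳ)² = 904
R² = 1 - SS_res/SS_tot = 1 - 0.0221 = 0.9779

0.9779


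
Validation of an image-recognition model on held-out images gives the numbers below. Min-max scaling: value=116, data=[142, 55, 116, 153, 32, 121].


min=32, max=153
(116-32)/(153-32) = 84/121 = 0.6942

0.6942


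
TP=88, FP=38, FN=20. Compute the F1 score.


Precision = 88/126 = 0.6984
Recall = 88/108 = 0.8148
F1 = 2·P·R/(P+R) = 2·TP/(2·TP+FP+FN) = 176/(176+38+20) = 176/234 = 0.7521

0.7521


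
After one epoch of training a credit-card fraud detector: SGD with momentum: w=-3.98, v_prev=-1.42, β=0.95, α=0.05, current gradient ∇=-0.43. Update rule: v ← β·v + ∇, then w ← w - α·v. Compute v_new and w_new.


v_new = 0.95·-1.42 - 0.43 = -1.349 - 0.43 = -1.779
w_new = -3.98 - 0.05·-1.779 = -3.98 + 0.08895 = -3.89105

v_new=-1.779, w_new=-3.89105


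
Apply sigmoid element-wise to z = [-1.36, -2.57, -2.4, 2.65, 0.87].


σ(-1.36) = 1/(1+e^1.36) = 0.2042
σ(-2.57) = 1/(1+e^2.57) = 0.0711
σ(-2.4) = 1/(1+e^2.4) = 0.0832
σ(2.65) = 1/(1+e^-2.65) = 0.934
σ(0.87) = 1/(1+e^-0.87) = 0.7047
result = [0.2042, 0.0711, 0.0832, 0.934, 0.7047]

[0.2042, 0.0711, 0.0832, 0.934, 0.7047]


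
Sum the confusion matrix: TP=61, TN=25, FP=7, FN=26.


Total = TP + TN + FP + FN
= 61 + 25 + 7 + 26
= 119
(Predicted positive: 68, predicted negative: 51)

119


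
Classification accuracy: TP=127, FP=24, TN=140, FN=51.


Accuracy = (TP+TN)/(TP+TN+FP+FN)
= (127+140)/(342)
= 267/342 = 78.07%

78.07%


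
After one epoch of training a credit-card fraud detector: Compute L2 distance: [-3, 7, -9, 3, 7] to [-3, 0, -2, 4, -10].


d = √((-3+ 3)² + (7-0)² + (-9+ 2)² + (3-4)² + (7+ 10)²)
  = √(0 + 49 + 49 + 1 + 289)
  = √388 = 19.6977

19.6977


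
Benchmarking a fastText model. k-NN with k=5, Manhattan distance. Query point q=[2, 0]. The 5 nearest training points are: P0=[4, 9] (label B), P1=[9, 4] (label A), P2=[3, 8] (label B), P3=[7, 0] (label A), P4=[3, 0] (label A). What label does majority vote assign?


d(q,P0) = 11  (label B)
d(q,P1) = 11  (label A)
d(q,P2) = 9  (label B)
d(q,P3) = 5  (label A)
d(q,P4) = 1  (label A)
Votes: A=3, B=2
Majority → A

A


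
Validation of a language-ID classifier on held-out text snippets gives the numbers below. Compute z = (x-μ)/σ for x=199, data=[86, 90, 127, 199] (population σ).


μ = 125.5, σ = 45.3459
z = (199 - 125.5)/45.3459 = 1.6209

1.6209


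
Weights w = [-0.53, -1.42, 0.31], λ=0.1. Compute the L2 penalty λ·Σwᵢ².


‖w‖₂² = (-0.53)² + (-1.42)² + (0.31)²
     = 0.2809 + 2.0164 + 0.0961
     = 2.3934
λ·‖w‖₂² = 0.1·2.3934 = 0.23934

0.23934


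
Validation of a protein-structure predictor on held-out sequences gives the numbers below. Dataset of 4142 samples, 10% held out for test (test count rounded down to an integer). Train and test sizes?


Test = ⌊4142·10/100⌋ = 414
Train = 4142 - 414 = 3728

Train: 3728, Test: 414


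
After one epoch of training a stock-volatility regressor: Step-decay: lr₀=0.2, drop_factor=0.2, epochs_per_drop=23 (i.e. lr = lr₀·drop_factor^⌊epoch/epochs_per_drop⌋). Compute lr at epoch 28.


n_drops = ⌊28/23⌋ = 1
lr = 0.2·0.2^1 = 0.2·0.2 = 0.04

0.04


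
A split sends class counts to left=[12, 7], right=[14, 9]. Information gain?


Parent = [26, 16], H_parent = 0.9587
H_left = 0.9495 (n=19), H_right = 0.9656 (n=23)
H_children = (19/42)·0.9495 + (23/42)·0.9656 = 0.9583
IG = 0.9587 - 0.9583 = 0.0004

0.0004


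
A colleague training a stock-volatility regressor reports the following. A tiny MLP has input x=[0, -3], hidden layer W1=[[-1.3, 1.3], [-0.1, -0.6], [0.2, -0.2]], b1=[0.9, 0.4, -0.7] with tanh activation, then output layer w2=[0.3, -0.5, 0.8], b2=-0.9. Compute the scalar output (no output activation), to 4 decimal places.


z1[0] = (-1.3)·(0) + (1.3)·(-3) + 0.9 = -3.0
z1[1] = (-0.1)·(0) + (-0.6)·(-3) + 0.4 = 2.2
z1[2] = (0.2)·(0) + (-0.2)·(-3) - 0.7 = -0.1
h = tanh(z1) = [-0.9951, 0.9757, -0.0997]
output = (0.3)·(-0.9951) + (-0.5)·(0.9757) + (0.8)·(-0.0997) - 0.9 = -1.7661

-1.7661


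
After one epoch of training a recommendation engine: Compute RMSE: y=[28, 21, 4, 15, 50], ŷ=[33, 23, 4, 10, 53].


MSE = 63/5 = 12.6
RMSE = √(63/5) = 3.5496

3.5496


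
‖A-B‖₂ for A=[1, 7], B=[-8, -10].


d = √((1+ 8)² + (7+ 10)²)
  = √(81 + 289)
  = √370 = 19.2354

19.2354


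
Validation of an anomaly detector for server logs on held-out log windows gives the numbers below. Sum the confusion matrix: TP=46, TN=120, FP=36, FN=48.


Total = TP + TN + FP + FN
= 46 + 120 + 36 + 48
= 250
(Predicted positive: 82, predicted negative: 168)

250


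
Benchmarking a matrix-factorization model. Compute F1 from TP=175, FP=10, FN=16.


Precision = 175/185 = 0.9459
Recall = 175/191 = 0.9162
F1 = 2·P·R/(P+R) = 2·TP/(2·TP+FP+FN) = 350/(350+10+16) = 350/376 = 0.9309

0.9309


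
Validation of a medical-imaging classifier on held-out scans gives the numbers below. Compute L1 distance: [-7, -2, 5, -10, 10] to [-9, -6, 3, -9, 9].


d = |-7+ 9| + |-2+ 6| + |5-3| + |-10+ 9| + |10-9|
  = 2 + 4 + 2 + 1 + 1
  = 10

10


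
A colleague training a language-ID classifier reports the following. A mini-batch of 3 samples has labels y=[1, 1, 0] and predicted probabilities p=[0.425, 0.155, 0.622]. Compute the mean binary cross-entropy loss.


L[0] = -ln(0.425) = 0.8557
L[1] = -ln(0.155) = 1.8643
L[2] = -ln(1-0.622) = -ln(0.378) = 0.9729
mean = (0.8557 + 1.8643 + 0.9729)/3 = 1.231

1.231


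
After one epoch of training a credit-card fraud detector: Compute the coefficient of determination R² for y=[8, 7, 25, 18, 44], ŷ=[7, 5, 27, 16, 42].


ȳ = 20.4
SS_res = Σ(y-ŷ)² = 17
SS_tot = Σ(y-ȳ)² = 917.2
R² = 1 - SS_res/SS_tot = 1 - 0.0185 = 0.9815

0.9815


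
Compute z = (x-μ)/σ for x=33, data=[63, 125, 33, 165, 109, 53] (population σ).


μ = 91.3333, σ = 45.7299
z = (33 - 91.3333)/45.7299 = -1.2756

-1.2756


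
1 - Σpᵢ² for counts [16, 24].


Probabilities: [16/40, 24/40] ≈ [0.4, 0.6]
Σpᵢ² = (256 + 576)/40² = 832/1600
Gini = 1 - Σpᵢ² = 1 - 832/1600 = 0.48

0.48


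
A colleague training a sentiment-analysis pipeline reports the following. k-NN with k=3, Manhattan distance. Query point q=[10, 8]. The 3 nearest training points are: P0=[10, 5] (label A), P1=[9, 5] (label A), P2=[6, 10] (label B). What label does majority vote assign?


d(q,P0) = 3  (label A)
d(q,P1) = 4  (label A)
d(q,P2) = 6  (label B)
Votes: A=2, B=1
Majority → A

A


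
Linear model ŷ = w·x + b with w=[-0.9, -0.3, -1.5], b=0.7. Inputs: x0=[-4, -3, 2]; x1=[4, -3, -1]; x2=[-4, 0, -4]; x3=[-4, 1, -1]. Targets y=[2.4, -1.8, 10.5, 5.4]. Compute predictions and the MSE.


ŷ0 = (-0.9)·(-4) + (-0.3)·(-3) + (-1.5)·(2) + 0.7 = 2.2
ŷ1 = (-0.9)·(4) + (-0.3)·(-3) + (-1.5)·(-1) + 0.7 = -0.5
ŷ2 = (-0.9)·(-4) + (-0.3)·(0) + (-1.5)·(-4) + 0.7 = 10.3
ŷ3 = (-0.9)·(-4) + (-0.3)·(1) + (-1.5)·(-1) + 0.7 = 5.5
errors² = [0.04, 1.69, 0.04, 0.01]
MSE = 1.7800/4 = 0.445

0.445


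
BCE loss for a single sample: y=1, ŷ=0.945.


BCE = -[y·ln(p) + (1-y)·ln(1-p)]
= -1·ln(0.945) - 0
= -ln(0.945) = 0.0566

0.0566


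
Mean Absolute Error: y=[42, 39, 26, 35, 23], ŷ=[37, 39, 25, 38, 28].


Absolute errors: |42-37|=5, |39-39|=0, |26-25|=1, |35-38|=3, |23-28|=5
Sum = 14
MAE = 14/5 = 14/5

14/5


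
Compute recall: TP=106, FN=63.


Recall = TP/(TP+FN)
= 106/(106+63)
= 106/169 = 62.72%

62.72%


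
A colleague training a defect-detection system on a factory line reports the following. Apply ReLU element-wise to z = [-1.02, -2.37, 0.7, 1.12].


ReLU(-1.02) = max(0, -1.02) = 0.0
ReLU(-2.37) = max(0, -2.37) = 0.0
ReLU(0.7) = max(0, 0.7) = 0.7
ReLU(1.12) = max(0, 1.12) = 1.12
result = [0.0, 0.0, 0.7, 1.12]

[0.0, 0.0, 0.7, 1.12]


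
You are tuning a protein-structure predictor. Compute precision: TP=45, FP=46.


Precision = TP/(TP+FP)
= 45/(45+46)
= 45/91 = 49.45%

49.45%


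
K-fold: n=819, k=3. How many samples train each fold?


Fold size = 819/3 = 273
Training per fold = 819 - 273 = 546

546


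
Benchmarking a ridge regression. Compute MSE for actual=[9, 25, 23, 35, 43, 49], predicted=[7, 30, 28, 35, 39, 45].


Squared errors: (9-7)²=4, (25-30)²=25, (23-28)²=25, (35-35)²=0, (43-39)²=16, (49-45)²=16
Sum = 86
MSE = 86/6 = 43/3

43/3


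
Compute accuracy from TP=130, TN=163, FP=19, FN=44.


Accuracy = (TP+TN)/(TP+TN+FP+FN)
= (130+163)/(356)
= 293/356 = 82.3%

82.3%


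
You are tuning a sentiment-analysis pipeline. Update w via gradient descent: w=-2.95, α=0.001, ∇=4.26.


w_new = w - α·∇
= -2.95 - 0.001·4.26
= -2.95 - 0.00426
= -2.95426

-2.95426


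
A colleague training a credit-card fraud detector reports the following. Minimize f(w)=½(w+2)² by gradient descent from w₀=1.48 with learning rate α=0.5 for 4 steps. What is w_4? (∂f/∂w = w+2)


step 1: grad = 1.48+2 = 3.48; w = 1.48 - 0.5·(3.48) = -0.26
step 2: grad = -0.26+2 = 1.74; w = -0.26 - 0.5·(1.74) = -1.13
step 3: grad = -1.13+2 = 0.87; w = -1.13 - 0.5·(0.87) = -1.565
step 4: grad = -1.565+2 = 0.435; w = -1.565 - 0.5·(0.435) = -1.7825

-1.7825


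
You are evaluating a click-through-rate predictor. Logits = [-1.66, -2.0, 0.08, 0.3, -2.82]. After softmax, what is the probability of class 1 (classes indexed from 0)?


Exponentials: e^-1.66=0.1901, e^-2.0=0.1353, e^0.08=1.0833, e^0.3=1.3499, e^-2.82=0.0596
Sum = 2.8182
Softmax = [0.0675, 0.048, 0.3844, 0.479, 0.0212]
p[1] = 0.1353/2.8182 = 0.048

0.048


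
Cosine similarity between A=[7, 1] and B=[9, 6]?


A·B = 7·9 + 1·6 = 69
‖A‖ = √50 = 7.0711, ‖B‖ = √117 = 10.8167
cos = 69/(√50·√117) = 69/√5850 = 0.9021

0.9021


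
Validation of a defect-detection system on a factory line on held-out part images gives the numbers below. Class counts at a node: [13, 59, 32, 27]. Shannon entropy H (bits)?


Probabilities: [13/131, 59/131, 32/131, 27/131] ≈ [0.0992, 0.4504, 0.2443, 0.2061]
H = -((13/131)·log₂(13/131) + (59/131)·log₂(59/131) + (32/131)·log₂(32/131) + (27/131)·log₂(27/131))
  = 1.8154 bits

1.8154 bits


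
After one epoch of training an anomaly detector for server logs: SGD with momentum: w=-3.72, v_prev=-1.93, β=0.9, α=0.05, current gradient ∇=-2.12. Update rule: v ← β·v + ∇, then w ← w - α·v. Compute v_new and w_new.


v_new = 0.9·-1.93 - 2.12 = -1.737 - 2.12 = -3.857
w_new = -3.72 - 0.05·-3.857 = -3.72 + 0.19285 = -3.52715

v_new=-3.857, w_new=-3.52715


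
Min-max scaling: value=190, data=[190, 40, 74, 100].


min=40, max=190
(190-40)/(190-40) = 150/150 = 1.0

1.0


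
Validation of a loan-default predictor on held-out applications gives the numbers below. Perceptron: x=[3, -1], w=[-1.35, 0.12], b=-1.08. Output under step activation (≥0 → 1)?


z = (3)·(-1.35) + (-1)·(0.12) - 1.08
  = -5.25
step(z) = 0 (z<0)

0


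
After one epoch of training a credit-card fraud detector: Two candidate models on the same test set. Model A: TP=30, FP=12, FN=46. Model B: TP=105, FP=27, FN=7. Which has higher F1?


Model A: P=30/42=0.7143, R=30/76=0.3947, F1=2PR/(P+R)=2TP/(2TP+FP+FN)=60/118=0.5085
Model B: P=105/132=0.7955, R=105/112=0.9375, F1=2PR/(P+R)=2TP/(2TP+FP+FN)=210/244=0.8607
0.5085 < 0.8607 → Model B

Model B


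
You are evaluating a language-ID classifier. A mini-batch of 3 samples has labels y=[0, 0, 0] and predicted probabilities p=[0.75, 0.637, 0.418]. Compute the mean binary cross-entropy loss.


L[0] = -ln(1-0.75) = -ln(0.25) = 1.3863
L[1] = -ln(1-0.637) = -ln(0.363) = 1.0134
L[2] = -ln(1-0.418) = -ln(0.582) = 0.5413
mean = (1.3863 + 1.0134 + 0.5413)/3 = 0.9803

0.9803


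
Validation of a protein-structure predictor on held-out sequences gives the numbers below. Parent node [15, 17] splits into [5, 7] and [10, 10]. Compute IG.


Parent = [15, 17], H_parent = 0.9972
H_left = 0.9799 (n=12), H_right = 1 (n=20)
H_children = (12/32)·0.9799 + (20/32)·1 = 0.9925
IG = 0.9972 - 0.9925 = 0.0047

0.0047


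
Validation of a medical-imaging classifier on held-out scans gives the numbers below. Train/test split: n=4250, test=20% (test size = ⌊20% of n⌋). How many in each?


Test = ⌊4250·20/100⌋ = 850
Train = 4250 - 850 = 3400

Train: 3400, Test: 850


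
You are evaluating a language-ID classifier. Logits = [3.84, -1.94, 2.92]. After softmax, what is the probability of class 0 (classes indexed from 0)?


Exponentials: e^3.84=46.5255, e^-1.94=0.1437, e^2.92=18.5413
Sum = 65.2105
Softmax = [0.7135, 0.0022, 0.2843]
p[0] = 46.5255/65.2105 = 0.7135

0.7135


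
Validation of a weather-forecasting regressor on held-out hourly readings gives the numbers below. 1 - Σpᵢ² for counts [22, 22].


Probabilities: [22/44, 22/44] ≈ [0.5, 0.5]
Σpᵢ² = (484 + 484)/44² = 968/1936
Gini = 1 - Σpᵢ² = 1 - 968/1936 = 0.5

0.5


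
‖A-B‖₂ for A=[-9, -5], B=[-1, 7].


d = √((-9+ 1)² + (-5-7)²)
  = √(64 + 144)
  = √208 = 14.4222

14.4222


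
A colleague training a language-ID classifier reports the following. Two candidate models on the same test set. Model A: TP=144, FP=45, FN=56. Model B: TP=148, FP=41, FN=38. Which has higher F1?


Model A: P=144/189=0.7619, R=144/200=0.72, F1=2PR/(P+R)=2TP/(2TP+FP+FN)=288/389=0.7404
Model B: P=148/189=0.7831, R=148/186=0.7957, F1=2PR/(P+R)=2TP/(2TP+FP+FN)=296/375=0.7893
0.7404 < 0.7893 → Model B

Model B


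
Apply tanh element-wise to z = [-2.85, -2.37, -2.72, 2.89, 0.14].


tanh(-2.85) = -0.9933
tanh(-2.37) = -0.9827
tanh(-2.72) = -0.9914
tanh(2.89) = 0.9938
tanh(0.14) = 0.1391
result = [-0.9933, -0.9827, -0.9914, 0.9938, 0.1391]

[-0.9933, -0.9827, -0.9914, 0.9938, 0.1391]


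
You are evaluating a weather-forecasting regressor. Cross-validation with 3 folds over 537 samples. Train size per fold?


Fold size = 537/3 = 179
Training per fold = 537 - 179 = 358

358


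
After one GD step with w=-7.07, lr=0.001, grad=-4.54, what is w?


w_new = w - α·∇
= -7.07 - 0.001·-4.54
= -7.07 + 0.00454
= -7.06546

-7.06546


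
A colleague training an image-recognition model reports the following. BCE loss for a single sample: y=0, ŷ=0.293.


BCE = -[y·ln(p) + (1-y)·ln(1-p)]
= -0 - 1·ln(1-0.293)
= -ln(0.707) = 0.3467

0.3467


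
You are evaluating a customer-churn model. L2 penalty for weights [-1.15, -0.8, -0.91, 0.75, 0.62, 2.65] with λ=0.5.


‖w‖₂² = (-1.15)² + (-0.8)² + (-0.91)² + (0.75)² + (0.62)² + (2.65)²
     = 1.3225 + 0.64 + 0.8281 + 0.5625 + 0.3844 + 7.0225
     = 10.76
λ·‖w‖₂² = 0.5·10.76 = 5.38

5.38


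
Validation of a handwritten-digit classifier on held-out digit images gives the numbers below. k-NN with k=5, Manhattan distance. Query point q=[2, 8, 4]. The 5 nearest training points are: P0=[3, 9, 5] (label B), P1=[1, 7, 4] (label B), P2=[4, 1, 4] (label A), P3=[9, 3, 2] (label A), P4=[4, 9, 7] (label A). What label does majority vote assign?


d(q,P0) = 3  (label B)
d(q,P1) = 2  (label B)
d(q,P2) = 9  (label A)
d(q,P3) = 14  (label A)
d(q,P4) = 6  (label A)
Votes: A=3, B=2
Majority → A

A


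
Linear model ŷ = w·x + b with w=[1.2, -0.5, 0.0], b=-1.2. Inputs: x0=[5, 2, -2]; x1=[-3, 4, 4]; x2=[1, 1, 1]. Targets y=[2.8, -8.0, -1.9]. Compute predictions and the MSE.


ŷ0 = (1.2)·(5) + (-0.5)·(2) + (0.0)·(-2) - 1.2 = 3.8
ŷ1 = (1.2)·(-3) + (-0.5)·(4) + (0.0)·(4) - 1.2 = -6.8
ŷ2 = (1.2)·(1) + (-0.5)·(1) + (0.0)·(1) - 1.2 = -0.5
errors² = [1.0, 1.44, 1.96]
MSE = 4.4000/3 = 1.4667

1.4667


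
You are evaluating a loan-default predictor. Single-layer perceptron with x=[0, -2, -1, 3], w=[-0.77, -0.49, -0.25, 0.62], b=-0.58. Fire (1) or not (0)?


z = (0)·(-0.77) + (-2)·(-0.49) + (-1)·(-0.25) + (3)·(0.62) - 0.58
  = 2.51
step(z) = 1 (z≥0)

1


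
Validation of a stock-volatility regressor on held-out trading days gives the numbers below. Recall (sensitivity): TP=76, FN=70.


Recall = TP/(TP+FN)
= 76/(76+70)
= 76/146 = 52.05%

52.05%


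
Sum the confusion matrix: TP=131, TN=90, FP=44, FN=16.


Total = TP + TN + FP + FN
= 131 + 90 + 44 + 16
= 281
(Predicted positive: 175, predicted negative: 106)

281


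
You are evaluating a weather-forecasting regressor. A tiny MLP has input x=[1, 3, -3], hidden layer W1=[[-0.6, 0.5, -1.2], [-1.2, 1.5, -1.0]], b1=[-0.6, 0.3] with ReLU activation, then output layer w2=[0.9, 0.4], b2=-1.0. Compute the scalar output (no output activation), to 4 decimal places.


z1[0] = (-0.6)·(1) + (0.5)·(3) + (-1.2)·(-3) - 0.6 = 3.9
z1[1] = (-1.2)·(1) + (1.5)·(3) + (-1.0)·(-3) + 0.3 = 6.6
h = ReLU(z1) = [3.9, 6.6]
output = (0.9)·(3.9) + (0.4)·(6.6) - 1.0 = 5.15

5.15


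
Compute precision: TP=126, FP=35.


Precision = TP/(TP+FP)
= 126/(126+35)
= 126/161 = 78.26%

78.26%


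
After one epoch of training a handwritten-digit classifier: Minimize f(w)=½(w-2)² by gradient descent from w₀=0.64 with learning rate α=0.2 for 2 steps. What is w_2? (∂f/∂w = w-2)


step 1: grad = 0.64-2 = -1.36; w = 0.64 - 0.2·(-1.36) = 0.912
step 2: grad = 0.912-2 = -1.088; w = 0.912 - 0.2·(-1.088) = 1.1296

1.1296


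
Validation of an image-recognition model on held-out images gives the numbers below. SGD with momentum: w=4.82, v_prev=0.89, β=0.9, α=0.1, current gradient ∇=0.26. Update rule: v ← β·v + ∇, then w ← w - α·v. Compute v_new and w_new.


v_new = 0.9·0.89 + 0.26 = 0.801 + 0.26 = 1.061
w_new = 4.82 - 0.1·1.061 = 4.82 - 0.1061 = 4.7139

v_new=1.061, w_new=4.7139
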